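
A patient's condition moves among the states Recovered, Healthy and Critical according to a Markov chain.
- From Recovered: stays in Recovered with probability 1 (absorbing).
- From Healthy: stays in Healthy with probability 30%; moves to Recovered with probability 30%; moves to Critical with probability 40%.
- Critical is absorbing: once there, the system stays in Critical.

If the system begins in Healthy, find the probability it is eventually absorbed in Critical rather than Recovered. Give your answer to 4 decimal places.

0.5714

Let h(s) be the probability of absorption at Critical starting from transient state s. Then h(Critical) = 1 and h(Recovered) = 0. By first-step analysis:
h(Healthy) = 0.3·0 + 0.3·h(Healthy) + 0.4·1
Solving: h(Healthy) = 0.5714.
Starting from Healthy, the probability is 0.5714.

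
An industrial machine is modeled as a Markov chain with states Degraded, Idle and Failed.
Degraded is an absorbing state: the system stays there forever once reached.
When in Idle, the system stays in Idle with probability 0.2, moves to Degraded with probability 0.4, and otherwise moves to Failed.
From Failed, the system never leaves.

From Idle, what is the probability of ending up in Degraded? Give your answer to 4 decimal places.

Let h(s) be the probability of absorption at Degraded starting from transient state s. Then h(Degraded) = 1 and h(Failed) = 0. By first-step analysis:
h(Idle) = 0.4·1 + 0.2·h(Idle) + 0.4·0
Solving: h(Idle) = 0.5000.
Starting from Idle, the probability is 0.5000.

0.5000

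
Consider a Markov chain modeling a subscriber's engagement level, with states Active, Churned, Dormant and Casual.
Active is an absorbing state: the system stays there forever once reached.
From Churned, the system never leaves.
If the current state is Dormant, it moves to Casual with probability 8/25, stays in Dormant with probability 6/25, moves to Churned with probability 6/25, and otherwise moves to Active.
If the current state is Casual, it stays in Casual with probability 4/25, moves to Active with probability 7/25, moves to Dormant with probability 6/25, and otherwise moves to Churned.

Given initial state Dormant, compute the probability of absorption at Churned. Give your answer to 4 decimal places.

0.5413

Let h(s) be the probability of absorption at Churned starting from transient state s. Then h(Churned) = 1 and h(Active) = 0. By first-step analysis:
h(Dormant) = 0.2·0 + 0.24·1 + 0.24·h(Dormant) + 0.32·h(Casual)
h(Casual) = 0.28·0 + 0.32·1 + 0.24·h(Dormant) + 0.16·h(Casual)
Solving: h(Dormant) = 0.5413, h(Casual) = 0.5356.
Starting from Dormant, the probability is 0.5413.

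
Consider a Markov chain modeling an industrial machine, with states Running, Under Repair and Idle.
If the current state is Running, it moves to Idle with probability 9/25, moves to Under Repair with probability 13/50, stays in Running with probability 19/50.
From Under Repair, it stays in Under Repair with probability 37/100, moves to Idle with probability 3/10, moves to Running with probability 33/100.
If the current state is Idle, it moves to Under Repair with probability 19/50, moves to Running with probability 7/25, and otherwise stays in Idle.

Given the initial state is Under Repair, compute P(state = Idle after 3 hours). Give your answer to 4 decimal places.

0.3332

Propagate the distribution vector 3 hours from Under Repair.
After 0 hours: (0.0000, 1.0000, 0.0000)
After 1 hour: (0.3300, 0.3700, 0.3000)
After 2 hours: (0.3315, 0.3367, 0.3318)
After 3 hours: (0.3300, 0.3369, 0.3332)
P(in Idle after 3 hours) = 0.3332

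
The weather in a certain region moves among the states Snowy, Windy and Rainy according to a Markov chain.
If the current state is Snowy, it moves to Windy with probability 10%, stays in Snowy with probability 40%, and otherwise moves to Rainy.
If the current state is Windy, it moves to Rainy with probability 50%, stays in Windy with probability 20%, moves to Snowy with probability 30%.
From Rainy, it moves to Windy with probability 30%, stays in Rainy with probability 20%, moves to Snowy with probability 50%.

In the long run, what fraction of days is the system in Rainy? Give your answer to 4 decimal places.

0.3846

Let the stationary distribution be π with π = πP and π_1 + π_2 + π_3 = 1.
π_1 = 0.4·π_1 + 0.3·π_2 + 0.5·π_3
π_2 = 0.1·π_1 + 0.2·π_2 + 0.3·π_3
Solving with the normalization constraint gives π = (0.4188, 0.1966, 0.3846).
So the stationary probability of Rainy is 0.3846.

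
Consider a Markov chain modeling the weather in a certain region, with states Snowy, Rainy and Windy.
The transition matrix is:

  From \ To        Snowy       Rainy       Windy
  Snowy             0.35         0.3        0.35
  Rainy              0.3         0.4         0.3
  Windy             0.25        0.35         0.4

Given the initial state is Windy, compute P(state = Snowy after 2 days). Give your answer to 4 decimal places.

0.2925

Sum over the intermediate state after 1 day:
P = P(Windy→Snowy)·P(Snowy→Snowy) + P(Windy→Rainy)·P(Rainy→Snowy) + P(Windy→Windy)·P(Windy→Snowy)
  = 0.25×0.35 + 0.35×0.3 + 0.4×0.25
  = 0.0875 + 0.1050 + 0.1000 = 0.2925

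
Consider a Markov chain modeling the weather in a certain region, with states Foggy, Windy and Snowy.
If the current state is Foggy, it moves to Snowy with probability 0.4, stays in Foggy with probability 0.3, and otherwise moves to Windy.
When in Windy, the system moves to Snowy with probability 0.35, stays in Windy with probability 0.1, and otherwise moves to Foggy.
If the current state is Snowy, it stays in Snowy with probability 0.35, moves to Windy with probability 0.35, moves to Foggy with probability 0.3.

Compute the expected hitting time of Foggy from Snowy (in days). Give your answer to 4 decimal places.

2.7027

Let t(s) be the expected number of days to first reach Foggy from state s, with t(Foggy) = 0. Conditioning on the first day:
t(Windy) = 1 + 0.1·t(Windy) + 0.35·t(Snowy)
t(Snowy) = 1 + 0.35·t(Windy) + 0.35·t(Snowy)
Solving: t(Windy) = 2.1622, t(Snowy) = 2.7027.
Expected days from Snowy to Foggy: 2.7027.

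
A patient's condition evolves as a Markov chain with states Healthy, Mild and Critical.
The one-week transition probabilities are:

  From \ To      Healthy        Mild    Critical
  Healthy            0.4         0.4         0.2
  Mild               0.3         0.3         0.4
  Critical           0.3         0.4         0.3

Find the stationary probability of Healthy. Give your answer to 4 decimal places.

0.3333

Let the stationary distribution be π with π = πP and π_1 + π_2 + π_3 = 1.
π_1 = 0.4·π_1 + 0.3·π_2 + 0.3·π_3
π_2 = 0.4·π_1 + 0.3·π_2 + 0.4·π_3
Solving with the normalization constraint gives π = (0.3333, 0.3636, 0.3030).
So the stationary probability of Healthy is 0.3333.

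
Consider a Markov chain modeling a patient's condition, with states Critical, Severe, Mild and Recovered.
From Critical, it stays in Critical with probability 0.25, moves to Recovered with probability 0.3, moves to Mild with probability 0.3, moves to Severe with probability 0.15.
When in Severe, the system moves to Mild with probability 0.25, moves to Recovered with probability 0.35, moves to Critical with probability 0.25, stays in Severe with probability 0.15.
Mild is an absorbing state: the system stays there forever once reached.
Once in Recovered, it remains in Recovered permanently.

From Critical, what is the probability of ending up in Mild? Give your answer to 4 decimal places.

Let h(s) be the probability of absorption at Mild starting from transient state s. Then h(Mild) = 1 and h(Recovered) = 0. By first-step analysis:
h(Critical) = 0.25·h(Critical) + 0.15·h(Severe) + 0.3·1 + 0.3·0
h(Severe) = 0.25·h(Critical) + 0.15·h(Severe) + 0.25·1 + 0.35·0
Solving: h(Critical) = 0.4875, h(Severe) = 0.4375.
Starting from Critical, the probability is 0.4875.

0.4875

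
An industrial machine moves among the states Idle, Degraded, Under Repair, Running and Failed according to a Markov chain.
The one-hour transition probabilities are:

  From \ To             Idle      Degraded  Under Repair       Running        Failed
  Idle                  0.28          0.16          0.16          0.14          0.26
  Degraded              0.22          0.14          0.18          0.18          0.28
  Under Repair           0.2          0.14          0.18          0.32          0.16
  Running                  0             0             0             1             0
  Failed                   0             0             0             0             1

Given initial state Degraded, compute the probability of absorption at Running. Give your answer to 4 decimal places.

Let h(s) be the probability of absorption at Running starting from transient state s. Then h(Running) = 1 and h(Failed) = 0. By first-step analysis:
h(Idle) = 0.28·h(Idle) + 0.16·h(Degraded) + 0.16·h(Under Repair) + 0.14·1 + 0.26·0
h(Degraded) = 0.22·h(Idle) + 0.14·h(Degraded) + 0.18·h(Under Repair) + 0.18·1 + 0.28·0
h(Under Repair) = 0.2·h(Idle) + 0.14·h(Degraded) + 0.18·h(Under Repair) + 0.32·1 + 0.16·0
Solving: h(Idle) = 0.4168, h(Degraded) = 0.4344, h(Under Repair) = 0.5661.
Starting from Degraded, the probability is 0.4344.

0.4344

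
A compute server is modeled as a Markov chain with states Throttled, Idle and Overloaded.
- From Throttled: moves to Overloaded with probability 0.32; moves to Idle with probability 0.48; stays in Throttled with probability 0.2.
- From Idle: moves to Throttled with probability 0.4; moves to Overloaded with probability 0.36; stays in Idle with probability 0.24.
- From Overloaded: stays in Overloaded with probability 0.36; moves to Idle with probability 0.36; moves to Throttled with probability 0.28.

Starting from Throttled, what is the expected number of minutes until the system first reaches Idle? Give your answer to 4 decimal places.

Let t(s) be the expected number of minutes to first reach Idle from state s, with t(Idle) = 0. Conditioning on the first minute:
t(Throttled) = 1 + 0.2·t(Throttled) + 0.32·t(Overloaded)
t(Overloaded) = 1 + 0.28·t(Throttled) + 0.36·t(Overloaded)
Solving: t(Throttled) = 2.2727, t(Overloaded) = 2.5568.
Expected minutes from Throttled to Idle: 2.2727.

2.2727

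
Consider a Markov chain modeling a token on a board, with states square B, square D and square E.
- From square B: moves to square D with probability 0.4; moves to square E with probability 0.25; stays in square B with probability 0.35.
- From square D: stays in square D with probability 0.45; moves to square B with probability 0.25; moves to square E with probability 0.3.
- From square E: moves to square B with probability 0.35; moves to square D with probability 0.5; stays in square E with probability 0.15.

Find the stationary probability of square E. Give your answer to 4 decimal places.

0.2476

Let the stationary distribution be π with π = πP and π_1 + π_2 + π_3 = 1.
π_1 = 0.35·π_1 + 0.25·π_2 + 0.35·π_3
π_2 = 0.4·π_1 + 0.45·π_2 + 0.5·π_3
Solving with the normalization constraint gives π = (0.3053, 0.4471, 0.2476).
So the stationary probability of square E is 0.2476.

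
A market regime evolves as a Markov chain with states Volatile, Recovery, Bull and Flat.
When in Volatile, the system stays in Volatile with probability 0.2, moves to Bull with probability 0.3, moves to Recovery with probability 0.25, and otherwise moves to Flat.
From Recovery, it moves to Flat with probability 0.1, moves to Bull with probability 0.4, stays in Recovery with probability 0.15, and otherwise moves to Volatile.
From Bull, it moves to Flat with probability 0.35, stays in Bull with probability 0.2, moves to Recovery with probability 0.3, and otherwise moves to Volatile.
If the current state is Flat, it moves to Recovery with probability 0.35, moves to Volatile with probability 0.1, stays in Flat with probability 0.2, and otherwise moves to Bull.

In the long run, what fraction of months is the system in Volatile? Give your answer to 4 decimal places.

0.2010

Let the stationary distribution be π with π = πP and π_1 + π_2 + π_3 + π_4 = 1.
π_1 = 0.2·π_1 + 0.35·π_2 + 0.15·π_3 + 0.1·π_4
π_2 = 0.25·π_1 + 0.15·π_2 + 0.3·π_3 + 0.35·π_4
π_3 = 0.3·π_1 + 0.4·π_2 + 0.2·π_3 + 0.35·π_4
Solving with the normalization constraint gives π = (0.2010, 0.2621, 0.3070, 0.2299).
So the stationary probability of Volatile is 0.2010.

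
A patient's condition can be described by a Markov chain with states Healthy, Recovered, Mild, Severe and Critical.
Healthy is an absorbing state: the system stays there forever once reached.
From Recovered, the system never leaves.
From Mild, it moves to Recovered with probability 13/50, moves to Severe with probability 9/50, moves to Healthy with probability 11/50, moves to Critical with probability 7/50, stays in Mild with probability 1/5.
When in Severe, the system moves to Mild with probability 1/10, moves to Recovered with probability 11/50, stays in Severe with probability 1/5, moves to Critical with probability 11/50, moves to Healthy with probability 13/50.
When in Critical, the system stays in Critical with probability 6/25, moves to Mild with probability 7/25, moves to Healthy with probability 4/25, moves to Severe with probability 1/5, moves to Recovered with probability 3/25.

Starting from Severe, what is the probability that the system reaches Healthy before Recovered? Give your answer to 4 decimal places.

0.5317

Let h(s) be the probability of absorption at Healthy starting from transient state s. Then h(Healthy) = 1 and h(Recovered) = 0. By first-step analysis:
h(Mild) = 0.22·1 + 0.26·0 + 0.2·h(Mild) + 0.18·h(Severe) + 0.14·h(Critical)
h(Severe) = 0.26·1 + 0.22·0 + 0.1·h(Mild) + 0.2·h(Severe) + 0.22·h(Critical)
h(Critical) = 0.16·1 + 0.12·0 + 0.28·h(Mild) + 0.2·h(Severe) + 0.24·h(Critical)
Solving: h(Mild) = 0.4874, h(Severe) = 0.5317, h(Critical) = 0.5300.
Starting from Severe, the probability is 0.5317.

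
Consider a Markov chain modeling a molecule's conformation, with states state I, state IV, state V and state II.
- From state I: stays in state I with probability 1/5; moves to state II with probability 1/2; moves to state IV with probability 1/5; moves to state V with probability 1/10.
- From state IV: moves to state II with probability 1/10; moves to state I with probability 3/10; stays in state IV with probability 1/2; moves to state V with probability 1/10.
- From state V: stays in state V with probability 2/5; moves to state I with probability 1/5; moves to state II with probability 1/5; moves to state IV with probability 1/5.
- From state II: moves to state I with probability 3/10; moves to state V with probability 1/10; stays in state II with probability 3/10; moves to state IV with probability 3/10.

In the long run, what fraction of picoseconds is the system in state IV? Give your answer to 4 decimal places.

0.3247

Let the stationary distribution be π with π = πP and π_1 + π_2 + π_3 + π_4 = 1.
π_1 = 0.2·π_1 + 0.3·π_2 + 0.2·π_3 + 0.3·π_4
π_2 = 0.2·π_1 + 0.5·π_2 + 0.2·π_3 + 0.3·π_4
π_3 = 0.1·π_1 + 0.1·π_2 + 0.4·π_3 + 0.1·π_4
Solving with the normalization constraint gives π = (0.2597, 0.3247, 0.1429, 0.2727).
So the stationary probability of state IV is 0.3247.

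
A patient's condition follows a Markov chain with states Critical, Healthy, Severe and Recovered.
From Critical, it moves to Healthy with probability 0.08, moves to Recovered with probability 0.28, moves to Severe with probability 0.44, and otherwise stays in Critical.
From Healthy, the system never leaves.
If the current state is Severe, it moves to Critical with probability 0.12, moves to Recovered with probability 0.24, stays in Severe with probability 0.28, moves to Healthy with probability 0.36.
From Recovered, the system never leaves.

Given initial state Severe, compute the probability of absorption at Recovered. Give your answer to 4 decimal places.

Let h(s) be the probability of absorption at Recovered starting from transient state s. Then h(Recovered) = 1 and h(Healthy) = 0. By first-step analysis:
h(Critical) = 0.2·h(Critical) + 0.08·0 + 0.44·h(Severe) + 0.28·1
h(Severe) = 0.12·h(Critical) + 0.36·0 + 0.28·h(Severe) + 0.24·1
Solving: h(Critical) = 0.5872, h(Severe) = 0.4312.
Starting from Severe, the probability is 0.4312.

0.4312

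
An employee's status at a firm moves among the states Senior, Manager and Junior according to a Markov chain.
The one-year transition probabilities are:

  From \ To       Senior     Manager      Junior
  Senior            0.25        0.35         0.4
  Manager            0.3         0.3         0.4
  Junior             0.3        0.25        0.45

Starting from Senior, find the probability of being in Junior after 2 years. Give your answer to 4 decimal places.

0.4200

Sum over the intermediate state after 1 year:
P = P(Senior→Senior)·P(Senior→Junior) + P(Senior→Manager)·P(Manager→Junior) + P(Senior→Junior)·P(Junior→Junior)
  = 0.25×0.4 + 0.35×0.4 + 0.4×0.45
  = 0.1000 + 0.1400 + 0.1800 = 0.4200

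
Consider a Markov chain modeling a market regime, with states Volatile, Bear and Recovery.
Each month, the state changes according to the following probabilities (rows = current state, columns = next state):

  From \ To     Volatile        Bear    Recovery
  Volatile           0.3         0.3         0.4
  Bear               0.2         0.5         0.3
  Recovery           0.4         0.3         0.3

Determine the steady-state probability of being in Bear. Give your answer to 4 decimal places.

Let the stationary distribution be π with π = πP and π_1 + π_2 + π_3 = 1.
π_1 = 0.3·π_1 + 0.2·π_2 + 0.4·π_3
π_2 = 0.3·π_1 + 0.5·π_2 + 0.3·π_3
Solving with the normalization constraint gives π = (0.2955, 0.3750, 0.3295).
So the stationary probability of Bear is 0.3750.

0.3750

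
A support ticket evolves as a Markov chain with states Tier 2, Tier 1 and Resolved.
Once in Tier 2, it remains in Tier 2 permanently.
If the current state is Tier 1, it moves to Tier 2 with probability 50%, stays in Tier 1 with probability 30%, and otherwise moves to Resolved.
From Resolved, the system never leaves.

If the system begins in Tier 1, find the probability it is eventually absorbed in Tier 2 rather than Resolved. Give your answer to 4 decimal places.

Let h(s) be the probability of absorption at Tier 2 starting from transient state s. Then h(Tier 2) = 1 and h(Resolved) = 0. By first-step analysis:
h(Tier 1) = 0.5·1 + 0.3·h(Tier 1) + 0.2·0
Solving: h(Tier 1) = 0.7143.
Starting from Tier 1, the probability is 0.7143.

0.7143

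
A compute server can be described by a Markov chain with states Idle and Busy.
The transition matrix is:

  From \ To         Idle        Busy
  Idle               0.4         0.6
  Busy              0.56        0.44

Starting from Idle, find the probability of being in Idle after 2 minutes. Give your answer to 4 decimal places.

0.4960

Sum over the intermediate state after 1 minute:
P = P(Idle→Idle)·P(Idle→Idle) + P(Idle→Busy)·P(Busy→Idle)
  = 0.4×0.4 + 0.6×0.56
  = 0.1600 + 0.3360 = 0.4960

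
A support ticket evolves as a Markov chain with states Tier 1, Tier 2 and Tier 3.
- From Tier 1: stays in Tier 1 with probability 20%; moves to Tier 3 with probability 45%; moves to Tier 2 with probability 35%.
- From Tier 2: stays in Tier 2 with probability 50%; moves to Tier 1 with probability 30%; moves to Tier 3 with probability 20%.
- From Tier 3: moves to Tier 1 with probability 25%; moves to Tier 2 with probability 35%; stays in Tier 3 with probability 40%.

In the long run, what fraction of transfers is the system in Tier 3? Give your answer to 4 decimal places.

Let the stationary distribution be π with π = πP and π_1 + π_2 + π_3 = 1.
π_1 = 0.2·π_1 + 0.3·π_2 + 0.25·π_3
π_2 = 0.35·π_1 + 0.5·π_2 + 0.35·π_3
Solving with the normalization constraint gives π = (0.2577, 0.4118, 0.3305).
So the stationary probability of Tier 3 is 0.3305.

0.3305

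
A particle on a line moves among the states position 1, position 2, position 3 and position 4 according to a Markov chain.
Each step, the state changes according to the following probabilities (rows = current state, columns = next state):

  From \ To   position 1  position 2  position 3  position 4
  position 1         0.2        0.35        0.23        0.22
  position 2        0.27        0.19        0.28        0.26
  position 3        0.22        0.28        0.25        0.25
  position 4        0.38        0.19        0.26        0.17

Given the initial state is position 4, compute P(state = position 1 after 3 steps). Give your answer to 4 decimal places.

0.2650

Propagate the distribution vector 3 steps from position 4.
After 0 steps: (0.0000, 0.0000, 0.0000, 1.0000)
After 1 step: (0.3800, 0.1900, 0.2600, 0.1700)
After 2 steps: (0.2491, 0.2742, 0.2498, 0.2269)
After 3 steps: (0.2650, 0.2523, 0.2555, 0.2271)
P(in position 1 after 3 steps) = 0.2650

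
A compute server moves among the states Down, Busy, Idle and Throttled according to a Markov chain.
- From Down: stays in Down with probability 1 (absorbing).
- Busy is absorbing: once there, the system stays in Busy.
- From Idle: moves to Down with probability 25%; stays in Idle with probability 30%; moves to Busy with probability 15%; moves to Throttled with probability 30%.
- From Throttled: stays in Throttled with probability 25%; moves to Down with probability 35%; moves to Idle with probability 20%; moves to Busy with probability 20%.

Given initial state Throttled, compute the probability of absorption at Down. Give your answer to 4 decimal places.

0.6344

Let h(s) be the probability of absorption at Down starting from transient state s. Then h(Down) = 1 and h(Busy) = 0. By first-step analysis:
h(Idle) = 0.25·1 + 0.15·0 + 0.3·h(Idle) + 0.3·h(Throttled)
h(Throttled) = 0.35·1 + 0.2·0 + 0.2·h(Idle) + 0.25·h(Throttled)
Solving: h(Idle) = 0.6290, h(Throttled) = 0.6344.
Starting from Throttled, the probability is 0.6344.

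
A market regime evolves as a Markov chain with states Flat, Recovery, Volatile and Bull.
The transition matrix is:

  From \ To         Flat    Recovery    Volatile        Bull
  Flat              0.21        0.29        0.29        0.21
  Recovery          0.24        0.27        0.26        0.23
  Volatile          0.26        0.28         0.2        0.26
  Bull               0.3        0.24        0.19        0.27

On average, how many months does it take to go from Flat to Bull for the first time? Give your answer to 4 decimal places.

Let t(s) be the expected number of months to first reach Bull from state s, with t(Bull) = 0. Conditioning on the first month:
t(Flat) = 1 + 0.21·t(Flat) + 0.29·t(Recovery) + 0.29·t(Volatile)
t(Recovery) = 1 + 0.24·t(Flat) + 0.27·t(Recovery) + 0.26·t(Volatile)
t(Volatile) = 1 + 0.26·t(Flat) + 0.28·t(Recovery) + 0.2·t(Volatile)
Solving: t(Flat) = 4.3754, t(Recovery) = 4.2955, t(Volatile) = 4.1754.
Expected months from Flat to Bull: 4.3754.

4.3754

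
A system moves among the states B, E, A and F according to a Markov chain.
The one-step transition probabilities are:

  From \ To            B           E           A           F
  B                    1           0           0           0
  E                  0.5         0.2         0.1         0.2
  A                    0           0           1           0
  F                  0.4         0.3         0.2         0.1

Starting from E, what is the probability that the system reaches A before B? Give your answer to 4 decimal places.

0.1970

Let h(s) be the probability of absorption at A starting from transient state s. Then h(A) = 1 and h(B) = 0. By first-step analysis:
h(E) = 0.5·0 + 0.2·h(E) + 0.1·1 + 0.2·h(F)
h(F) = 0.4·0 + 0.3·h(E) + 0.2·1 + 0.1·h(F)
Solving: h(E) = 0.1970, h(F) = 0.2879.
Starting from E, the probability is 0.1970.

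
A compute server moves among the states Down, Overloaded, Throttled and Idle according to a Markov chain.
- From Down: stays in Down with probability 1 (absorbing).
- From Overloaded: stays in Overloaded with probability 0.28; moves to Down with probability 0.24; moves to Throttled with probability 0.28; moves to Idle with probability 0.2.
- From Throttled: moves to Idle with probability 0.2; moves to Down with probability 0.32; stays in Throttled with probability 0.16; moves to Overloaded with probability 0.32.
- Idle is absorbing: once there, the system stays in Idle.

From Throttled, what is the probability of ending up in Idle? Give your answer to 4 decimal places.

Let h(s) be the probability of absorption at Idle starting from transient state s. Then h(Idle) = 1 and h(Down) = 0. By first-step analysis:
h(Overloaded) = 0.24·0 + 0.28·h(Overloaded) + 0.28·h(Throttled) + 0.2·1
h(Throttled) = 0.32·0 + 0.32·h(Overloaded) + 0.16·h(Throttled) + 0.2·1
Solving: h(Overloaded) = 0.4348, h(Throttled) = 0.4037.
Starting from Throttled, the probability is 0.4037.

0.4037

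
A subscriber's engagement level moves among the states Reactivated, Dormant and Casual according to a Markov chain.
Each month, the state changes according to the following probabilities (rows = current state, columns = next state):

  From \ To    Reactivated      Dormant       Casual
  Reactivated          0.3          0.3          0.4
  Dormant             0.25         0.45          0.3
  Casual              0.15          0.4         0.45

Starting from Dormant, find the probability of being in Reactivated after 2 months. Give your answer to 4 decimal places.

Sum over the intermediate state after 1 month:
P = P(Dormant→Reactivated)·P(Reactivated→Reactivated) + P(Dormant→Dormant)·P(Dormant→Reactivated) + P(Dormant→Casual)·P(Casual→Reactivated)
  = 0.25×0.3 + 0.45×0.25 + 0.3×0.15
  = 0.0750 + 0.1125 + 0.0450 = 0.2325

0.2325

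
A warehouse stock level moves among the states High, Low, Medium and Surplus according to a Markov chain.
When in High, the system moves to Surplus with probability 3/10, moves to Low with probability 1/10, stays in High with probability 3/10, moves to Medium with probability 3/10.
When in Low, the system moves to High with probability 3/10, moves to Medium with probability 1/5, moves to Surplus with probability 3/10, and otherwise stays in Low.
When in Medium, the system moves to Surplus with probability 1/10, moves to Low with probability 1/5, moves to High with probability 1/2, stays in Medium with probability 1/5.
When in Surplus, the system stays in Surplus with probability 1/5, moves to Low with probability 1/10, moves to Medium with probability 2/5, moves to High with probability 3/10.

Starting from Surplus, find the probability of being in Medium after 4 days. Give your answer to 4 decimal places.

Propagate the distribution vector 4 days from Surplus.
After 0 days: (0.0000, 0.0000, 0.0000, 1.0000)
After 1 day: (0.3000, 0.1000, 0.4000, 0.2000)
After 2 days: (0.3800, 0.1500, 0.2700, 0.2000)
After 3 days: (0.3540, 0.1420, 0.2780, 0.2260)
After 4 days: (0.3556, 0.1420, 0.2806, 0.2218)
P(in Medium after 4 days) = 0.2806

0.2806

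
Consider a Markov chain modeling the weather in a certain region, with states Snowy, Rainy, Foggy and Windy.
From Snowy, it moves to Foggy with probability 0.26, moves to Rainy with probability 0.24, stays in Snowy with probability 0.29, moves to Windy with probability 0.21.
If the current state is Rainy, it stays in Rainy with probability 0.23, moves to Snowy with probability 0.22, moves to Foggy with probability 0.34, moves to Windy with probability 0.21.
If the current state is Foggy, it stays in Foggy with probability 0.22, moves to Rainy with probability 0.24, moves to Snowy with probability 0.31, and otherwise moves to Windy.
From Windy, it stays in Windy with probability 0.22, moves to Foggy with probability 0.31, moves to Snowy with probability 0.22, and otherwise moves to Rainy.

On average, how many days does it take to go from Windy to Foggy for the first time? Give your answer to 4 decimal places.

Let t(s) be the expected number of days to first reach Foggy from state s, with t(Foggy) = 0. Conditioning on the first day:
t(Snowy) = 1 + 0.29·t(Snowy) + 0.24·t(Rainy) + 0.21·t(Windy)
t(Rainy) = 1 + 0.22·t(Snowy) + 0.23·t(Rainy) + 0.21·t(Windy)
t(Windy) = 1 + 0.22·t(Snowy) + 0.25·t(Rainy) + 0.22·t(Windy)
Solving: t(Snowy) = 3.4508, t(Rainy) = 3.1775, t(Windy) = 3.2738.
Expected days from Windy to Foggy: 3.2738.

3.2738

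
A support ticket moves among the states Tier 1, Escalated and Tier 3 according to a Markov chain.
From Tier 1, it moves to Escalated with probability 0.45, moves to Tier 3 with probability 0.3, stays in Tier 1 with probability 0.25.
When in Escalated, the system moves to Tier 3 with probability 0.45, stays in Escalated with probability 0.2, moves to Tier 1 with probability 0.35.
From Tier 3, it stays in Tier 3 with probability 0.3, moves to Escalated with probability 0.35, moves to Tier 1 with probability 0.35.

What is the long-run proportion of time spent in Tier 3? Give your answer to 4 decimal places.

0.3498

Let the stationary distribution be π with π = πP and π_1 + π_2 + π_3 = 1.
π_1 = 0.25·π_1 + 0.35·π_2 + 0.35·π_3
π_2 = 0.45·π_1 + 0.2·π_2 + 0.35·π_3
Solving with the normalization constraint gives π = (0.3182, 0.3320, 0.3498).
So the stationary probability of Tier 3 is 0.3498.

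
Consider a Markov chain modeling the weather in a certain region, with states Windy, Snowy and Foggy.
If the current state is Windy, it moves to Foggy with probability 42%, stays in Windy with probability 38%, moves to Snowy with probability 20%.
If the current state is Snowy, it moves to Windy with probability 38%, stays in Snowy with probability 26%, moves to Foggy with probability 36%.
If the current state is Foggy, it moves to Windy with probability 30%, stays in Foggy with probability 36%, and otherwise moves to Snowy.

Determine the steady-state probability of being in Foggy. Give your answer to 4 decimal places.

Let the stationary distribution be π with π = πP and π_1 + π_2 + π_3 = 1.
π_1 = 0.38·π_1 + 0.38·π_2 + 0.3·π_3
π_2 = 0.2·π_1 + 0.26·π_2 + 0.34·π_3
Solving with the normalization constraint gives π = (0.3495, 0.2695, 0.3810).
So the stationary probability of Foggy is 0.3810.

0.3810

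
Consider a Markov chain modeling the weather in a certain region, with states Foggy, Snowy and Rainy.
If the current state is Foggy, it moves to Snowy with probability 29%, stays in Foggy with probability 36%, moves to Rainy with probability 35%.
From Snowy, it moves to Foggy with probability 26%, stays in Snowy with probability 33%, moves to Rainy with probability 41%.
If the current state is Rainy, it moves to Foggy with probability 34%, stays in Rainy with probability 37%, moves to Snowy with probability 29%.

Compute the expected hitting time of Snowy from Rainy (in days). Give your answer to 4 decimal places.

3.4483

Let t(s) be the expected number of days to first reach Snowy from state s, with t(Snowy) = 0. Conditioning on the first day:
t(Foggy) = 1 + 0.36·t(Foggy) + 0.35·t(Rainy)
t(Rainy) = 1 + 0.34·t(Foggy) + 0.37·t(Rainy)
Solving: t(Foggy) = 3.4483, t(Rainy) = 3.4483.
Expected days from Rainy to Snowy: 3.4483.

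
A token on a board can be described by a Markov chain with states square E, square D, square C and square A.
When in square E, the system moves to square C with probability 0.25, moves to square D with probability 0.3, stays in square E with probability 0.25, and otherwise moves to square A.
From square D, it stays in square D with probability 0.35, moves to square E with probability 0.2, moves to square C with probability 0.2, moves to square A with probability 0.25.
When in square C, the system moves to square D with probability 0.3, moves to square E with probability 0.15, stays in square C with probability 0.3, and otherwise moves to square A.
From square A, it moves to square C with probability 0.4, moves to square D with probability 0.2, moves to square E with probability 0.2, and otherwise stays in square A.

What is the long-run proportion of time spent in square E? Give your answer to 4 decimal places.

Let the stationary distribution be π with π = πP and π_1 + π_2 + π_3 + π_4 = 1.
π_1 = 0.25·π_1 + 0.2·π_2 + 0.15·π_3 + 0.2·π_4
π_2 = 0.3·π_1 + 0.35·π_2 + 0.3·π_3 + 0.2·π_4
π_3 = 0.25·π_1 + 0.2·π_2 + 0.3·π_3 + 0.4·π_4
Solving with the normalization constraint gives π = (0.1956, 0.2917, 0.2839, 0.2288).
So the stationary probability of square E is 0.1956.

0.1956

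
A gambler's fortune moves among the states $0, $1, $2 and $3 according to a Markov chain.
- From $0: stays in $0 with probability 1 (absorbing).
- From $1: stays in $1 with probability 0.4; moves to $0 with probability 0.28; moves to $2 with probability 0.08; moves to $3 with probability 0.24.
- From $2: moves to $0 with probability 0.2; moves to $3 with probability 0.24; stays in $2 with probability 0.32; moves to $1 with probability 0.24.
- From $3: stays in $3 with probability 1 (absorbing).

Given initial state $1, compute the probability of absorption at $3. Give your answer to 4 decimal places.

Let h(s) be the probability of absorption at $3 starting from transient state s. Then h($3) = 1 and h($0) = 0. By first-step analysis:
h($1) = 0.28·0 + 0.4·h($1) + 0.08·h($2) + 0.24·1
h($2) = 0.2·0 + 0.24·h($1) + 0.32·h($2) + 0.24·1
Solving: h($1) = 0.4691, h($2) = 0.5185.
Starting from $1, the probability is 0.4691.

0.4691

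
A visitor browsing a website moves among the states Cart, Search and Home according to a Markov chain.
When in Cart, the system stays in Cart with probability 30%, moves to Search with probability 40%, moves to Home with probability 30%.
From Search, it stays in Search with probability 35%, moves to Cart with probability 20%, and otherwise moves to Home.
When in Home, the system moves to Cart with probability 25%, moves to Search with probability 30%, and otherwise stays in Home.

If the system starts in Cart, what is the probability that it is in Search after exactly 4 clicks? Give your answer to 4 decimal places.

0.3416

Propagate the distribution vector 4 clicks from Cart.
After 0 clicks: (1.0000, 0.0000, 0.0000)
After 1 click: (0.3000, 0.4000, 0.3000)
After 2 clicks: (0.2450, 0.3500, 0.4050)
After 3 clicks: (0.2448, 0.3420, 0.4133)
After 4 clicks: (0.2451, 0.3416, 0.4133)
P(in Search after 4 clicks) = 0.3416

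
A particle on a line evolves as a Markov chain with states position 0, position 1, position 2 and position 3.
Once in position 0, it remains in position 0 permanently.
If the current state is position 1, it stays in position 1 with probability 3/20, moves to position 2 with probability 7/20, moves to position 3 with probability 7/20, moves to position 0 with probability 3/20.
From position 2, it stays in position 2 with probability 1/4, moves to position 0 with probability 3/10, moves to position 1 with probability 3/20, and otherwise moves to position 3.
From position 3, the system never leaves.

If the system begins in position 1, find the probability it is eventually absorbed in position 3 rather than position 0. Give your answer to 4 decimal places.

Let h(s) be the probability of absorption at position 3 starting from transient state s. Then h(position 3) = 1 and h(position 0) = 0. By first-step analysis:
h(position 1) = 0.15·0 + 0.15·h(position 1) + 0.35·h(position 2) + 0.35·1
h(position 2) = 0.3·0 + 0.15·h(position 1) + 0.25·h(position 2) + 0.3·1
Solving: h(position 1) = 0.6282, h(position 2) = 0.5256.
Starting from position 1, the probability is 0.6282.

0.6282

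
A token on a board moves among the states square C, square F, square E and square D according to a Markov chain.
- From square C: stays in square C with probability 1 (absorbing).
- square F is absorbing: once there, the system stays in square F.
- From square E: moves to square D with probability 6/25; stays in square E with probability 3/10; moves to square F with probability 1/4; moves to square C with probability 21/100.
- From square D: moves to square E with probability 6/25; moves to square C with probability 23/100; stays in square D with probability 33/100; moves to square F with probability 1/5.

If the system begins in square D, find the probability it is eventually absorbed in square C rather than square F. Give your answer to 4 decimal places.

Let h(s) be the probability of absorption at square C starting from transient state s. Then h(square C) = 1 and h(square F) = 0. By first-step analysis:
h(square E) = 0.21·1 + 0.25·0 + 0.3·h(square E) + 0.24·h(square D)
h(square D) = 0.23·1 + 0.2·0 + 0.24·h(square E) + 0.33·h(square D)
Solving: h(square E) = 0.4762, h(square D) = 0.5139.
Starting from square D, the probability is 0.5139.

0.5139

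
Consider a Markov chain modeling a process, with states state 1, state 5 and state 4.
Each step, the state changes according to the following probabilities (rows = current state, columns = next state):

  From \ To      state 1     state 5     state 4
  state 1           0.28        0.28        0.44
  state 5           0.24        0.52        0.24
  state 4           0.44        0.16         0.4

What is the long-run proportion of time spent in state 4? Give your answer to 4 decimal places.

Let the stationary distribution be π with π = πP and π_1 + π_2 + π_3 = 1.
π_1 = 0.28·π_1 + 0.24·π_2 + 0.44·π_3
π_2 = 0.28·π_1 + 0.52·π_2 + 0.16·π_3
Solving with the normalization constraint gives π = (0.3257, 0.3111, 0.3633).
So the stationary probability of state 4 is 0.3633.

0.3633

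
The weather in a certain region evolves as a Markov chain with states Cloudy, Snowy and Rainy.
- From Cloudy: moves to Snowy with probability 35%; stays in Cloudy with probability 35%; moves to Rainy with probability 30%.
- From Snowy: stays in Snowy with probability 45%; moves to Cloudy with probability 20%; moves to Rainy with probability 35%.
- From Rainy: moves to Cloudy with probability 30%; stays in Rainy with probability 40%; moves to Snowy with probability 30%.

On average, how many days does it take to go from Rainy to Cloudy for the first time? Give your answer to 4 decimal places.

3.7778

Let t(s) be the expected number of days to first reach Cloudy from state s, with t(Cloudy) = 0. Conditioning on the first day:
t(Snowy) = 1 + 0.45·t(Snowy) + 0.35·t(Rainy)
t(Rainy) = 1 + 0.3·t(Snowy) + 0.4·t(Rainy)
Solving: t(Snowy) = 4.2222, t(Rainy) = 3.7778.
Expected days from Rainy to Cloudy: 3.7778.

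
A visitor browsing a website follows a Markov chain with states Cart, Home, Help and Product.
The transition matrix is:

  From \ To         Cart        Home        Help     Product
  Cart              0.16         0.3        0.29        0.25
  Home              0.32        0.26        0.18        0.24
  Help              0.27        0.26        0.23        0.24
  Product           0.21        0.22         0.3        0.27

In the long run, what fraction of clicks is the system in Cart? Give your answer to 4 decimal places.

0.2414

Let the stationary distribution be π with π = πP and π_1 + π_2 + π_3 + π_4 = 1.
π_1 = 0.16·π_1 + 0.32·π_2 + 0.27·π_3 + 0.21·π_4
π_2 = 0.3·π_1 + 0.26·π_2 + 0.26·π_3 + 0.22·π_4
π_3 = 0.29·π_1 + 0.18·π_2 + 0.23·π_3 + 0.3·π_4
Solving with the normalization constraint gives π = (0.2414, 0.2597, 0.2490, 0.2499).
So the stationary probability of Cart is 0.2414.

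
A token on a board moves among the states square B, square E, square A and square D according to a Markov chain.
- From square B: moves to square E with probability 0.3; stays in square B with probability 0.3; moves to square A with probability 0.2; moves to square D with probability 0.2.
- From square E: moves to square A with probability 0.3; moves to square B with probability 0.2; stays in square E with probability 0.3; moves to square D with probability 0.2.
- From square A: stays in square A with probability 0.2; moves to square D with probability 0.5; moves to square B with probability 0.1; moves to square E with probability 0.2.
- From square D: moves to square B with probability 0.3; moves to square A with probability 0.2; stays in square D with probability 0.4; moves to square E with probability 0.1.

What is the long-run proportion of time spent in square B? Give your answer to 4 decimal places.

0.2346

Let the stationary distribution be π with π = πP and π_1 + π_2 + π_3 + π_4 = 1.
π_1 = 0.3·π_1 + 0.2·π_2 + 0.1·π_3 + 0.3·π_4
π_2 = 0.3·π_1 + 0.3·π_2 + 0.2·π_3 + 0.1·π_4
π_3 = 0.2·π_1 + 0.3·π_2 + 0.2·π_3 + 0.2·π_4
Solving with the normalization constraint gives π = (0.2346, 0.2113, 0.2211, 0.3329).
So the stationary probability of square B is 0.2346.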